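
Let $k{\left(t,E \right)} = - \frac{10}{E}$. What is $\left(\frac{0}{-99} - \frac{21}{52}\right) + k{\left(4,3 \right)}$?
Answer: $- \frac{583}{156} \approx -3.7372$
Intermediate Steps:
$\left(\frac{0}{-99} - \frac{21}{52}\right) + k{\left(4,3 \right)} = \left(\frac{0}{-99} - \frac{21}{52}\right) - \frac{10}{3} = \left(0 \left(- \frac{1}{99}\right) - \frac{21}{52}\right) - \frac{10}{3} = \left(0 - \frac{21}{52}\right) - \frac{10}{3} = - \frac{21}{52} - \frac{10}{3} = - \frac{583}{156}$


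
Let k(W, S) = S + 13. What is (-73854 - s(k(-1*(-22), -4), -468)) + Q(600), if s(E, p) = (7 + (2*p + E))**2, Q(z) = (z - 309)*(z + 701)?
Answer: -541663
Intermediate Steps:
k(W, S) = 13 + S
Q(z) = (-309 + z)*(701 + z)
s(E, p) = (7 + E + 2*p)**2 (s(E, p) = (7 + (E + 2*p))**2 = (7 + E + 2*p)**2)
(-73854 - s(k(-1*(-22), -4), -468)) + Q(600) = (-73854 - (7 + (13 - 4) + 2*(-468))**2) + (-216609 + 600**2 + 392*600) = (-73854 - (7 + 9 - 936)**2) + (-216609 + 360000 + 235200) = (-73854 - 1*(-920)**2) + 378591 = (-73854 - 1*846400) + 378591 = (-73854 - 846400) + 378591 = -920254 + 378591 = -541663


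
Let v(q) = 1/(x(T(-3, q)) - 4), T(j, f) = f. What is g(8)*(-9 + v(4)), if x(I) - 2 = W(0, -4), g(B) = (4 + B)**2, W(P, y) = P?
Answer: -1368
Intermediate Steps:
x(I) = 2 (x(I) = 2 + 0 = 2)
v(q) = -1/2 (v(q) = 1/(2 - 4) = 1/(-2) = -1/2)
g(8)*(-9 + v(4)) = (4 + 8)**2*(-9 - 1/2) = 12**2*(-19/2) = 144*(-19/2) = -1368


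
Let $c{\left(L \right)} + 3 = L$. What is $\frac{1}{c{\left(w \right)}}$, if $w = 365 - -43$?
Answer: $\frac{1}{405} \approx 0.0024691$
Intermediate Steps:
$w = 408$ ($w = 365 + 43 = 408$)
$c{\left(L \right)} = -3 + L$
$\frac{1}{c{\left(w \right)}} = \frac{1}{-3 + 408} = \frac{1}{405}$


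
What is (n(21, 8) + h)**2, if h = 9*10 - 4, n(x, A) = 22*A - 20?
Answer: 58564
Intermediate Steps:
n(x, A) = -20 + 22*A
h = 86 (h = 90 - 4 = 86)
(n(21, 8) + h)**2 = ((-20 + 22*8) + 86)**2 = ((-20 + 176) + 86)**2 = (156 + 86)**2 = 242**2 = 58564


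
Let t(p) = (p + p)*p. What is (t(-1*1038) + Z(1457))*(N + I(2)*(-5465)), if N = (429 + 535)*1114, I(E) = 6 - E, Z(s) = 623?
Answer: 2267675170396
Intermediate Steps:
t(p) = 2*p**2 (t(p) = (2*p)*p = 2*p**2)
N = 1073896 (N = 964*1114 = 1073896)
(t(-1*1038) + Z(1457))*(N + I(2)*(-5465)) = (2*(-1*1038)**2 + 623)*(1073896 + (6 - 1*2)*(-5465)) = (2*(-1038)**2 + 623)*(1073896 + (6 - 2)*(-5465)) = (2*1077444 + 623)*(1073896 + 4*(-5465)) = (2154888 + 623)*(1073896 - 21860) = 2155511*1052036 = 2267675170396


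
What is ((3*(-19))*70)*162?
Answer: -646380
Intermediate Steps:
((3*(-19))*70)*162 = -57*70*162 = -3990*162 = -646380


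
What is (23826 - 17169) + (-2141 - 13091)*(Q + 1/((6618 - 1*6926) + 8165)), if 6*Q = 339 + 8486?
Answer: -175973843983/7857 ≈ -2.2397e+7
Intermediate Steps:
Q = 8825/6 (Q = (339 + 8486)/6 = (⅙)*8825 = 8825/6 ≈ 1470.8)
(23826 - 17169) + (-2141 - 13091)*(Q + 1/((6618 - 1*6926) + 8165)) = (23826 - 17169) + (-2141 - 13091)*(8825/6 + 1/((6618 - 1*6926) + 8165)) = 6657 - 15232*(8825/6 + 1/((6618 - 6926) + 8165)) = 6657 - 15232*(8825/6 + 1/(-308 + 8165)) = 6657 - 15232*(8825/6 + 1/7857) = 6657 - 15232*23112677/15714 = 6657 - 176026148032/7857 = -175973843983/7857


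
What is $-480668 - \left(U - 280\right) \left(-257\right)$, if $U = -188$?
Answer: $-600944$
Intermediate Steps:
$-480668 - \left(U - 280\right) \left(-257\right) = -480668 - \left(-188 - 280\right) \left(-257\right) = -480668 - \left(-468\right) \left(-257\right) = -480668 - 120276 = -600944$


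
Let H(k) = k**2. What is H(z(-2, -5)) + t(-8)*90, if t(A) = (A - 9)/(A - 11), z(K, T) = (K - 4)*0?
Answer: 1530/19 ≈ 80.526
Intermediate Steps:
z(K, T) = 0 (z(K, T) = (-4 + K)*0 = 0)
t(A) = (-9 + A)/(-11 + A)
H(z(-2, -5)) + t(-8)*90 = 0**2 + ((-9 - 8)/(-11 - 8))*90 = 0 + (-17/(-19))*90 = 0 - 1/19*(-17)*90 = 0 + (17/19)*90 = 0 + 1530/19 = 1530/19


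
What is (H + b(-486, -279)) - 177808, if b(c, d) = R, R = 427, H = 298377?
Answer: 120996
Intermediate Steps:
b(c, d) = 427
(H + b(-486, -279)) - 177808 = (298377 + 427) - 177808 = 298804 - 177808 = 120996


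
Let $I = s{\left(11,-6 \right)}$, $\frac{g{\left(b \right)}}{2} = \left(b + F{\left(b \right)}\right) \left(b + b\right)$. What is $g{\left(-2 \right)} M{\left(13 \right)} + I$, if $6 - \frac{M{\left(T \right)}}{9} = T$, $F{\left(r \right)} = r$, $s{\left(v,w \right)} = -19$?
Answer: $-2035$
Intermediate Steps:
$M{\left(T \right)} = 54 - 9 T$
$g{\left(b \right)} = 8 b^{2}$ ($g{\left(b \right)} = 2 \left(b + b\right) \left(b + b\right) = 2 \cdot 2 b 2 b = 2 \cdot 4 b^{2} = 8 b^{2}$)
$I = -19$
$g{\left(-2 \right)} M{\left(13 \right)} + I = 8 \left(-2\right)^{2} \left(54 - 117\right) - 19 = 8 \cdot 4 \left(54 - 117\right) - 19 = 32 \left(-63\right) - 19 = -2016 - 19 = -2035$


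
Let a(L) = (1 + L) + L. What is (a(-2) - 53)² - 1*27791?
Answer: -24655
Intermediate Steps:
a(L) = 1 + 2*L
(a(-2) - 53)² - 1*27791 = ((1 + 2*(-2)) - 53)² - 1*27791 = ((1 - 4) - 53)² - 27791 = (-3 - 53)² - 27791 = (-56)² - 27791 = 3136 - 27791 = -24655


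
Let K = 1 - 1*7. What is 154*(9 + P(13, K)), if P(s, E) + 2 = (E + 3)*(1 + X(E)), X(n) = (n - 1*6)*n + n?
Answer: -29876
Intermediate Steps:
X(n) = n + n*(-6 + n) (X(n) = (n - 6)*n + n = (-6 + n)*n + n = n*(-6 + n) + n = n + n*(-6 + n))
K = -6 (K = 1 - 7 = -6)
P(s, E) = -2 + (1 + E*(-5 + E))*(3 + E) (P(s, E) = -2 + (E + 3)*(1 + E*(-5 + E)) = -2 + (3 + E)*(1 + E*(-5 + E)) = -2 + (1 + E*(-5 + E))*(3 + E))
154*(9 + P(13, K)) = 154*(9 + (1 + (-6)³ - 14*(-6) - 2*(-6)²)) = 154*(9 + (1 - 216 + 84 - 2*36)) = 154*(9 + (1 - 216 + 84 - 72)) = 154*(9 - 203) = 154*(-194) = -29876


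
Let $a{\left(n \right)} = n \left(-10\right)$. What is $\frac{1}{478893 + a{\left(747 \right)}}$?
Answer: $\frac{1}{471423} \approx 2.1212 \cdot 10^{-6}$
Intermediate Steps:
$a{\left(n \right)} = - 10 n$
$\frac{1}{478893 + a{\left(747 \right)}} = \frac{1}{478893 - 7470} = \frac{1}{471423}$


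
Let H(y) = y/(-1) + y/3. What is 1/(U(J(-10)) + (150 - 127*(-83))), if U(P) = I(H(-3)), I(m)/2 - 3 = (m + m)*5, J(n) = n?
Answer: 1/10737 ≈ 9.3136e-5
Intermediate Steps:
H(y) = -2*y/3 (H(y) = y*(-1) + y*(⅓) = -y + y/3 = -2*y/3)
I(m) = 6 + 20*m (I(m) = 6 + 2*((m + m)*5) = 6 + 2*((2*m)*5) = 6 + 2*(10*m) = 6 + 20*m)
U(P) = 46 (U(P) = 6 + 20*(-⅔*(-3)) = 6 + 20*2 = 6 + 40 = 46)
1/(U(J(-10)) + (150 - 127*(-83))) = 1/(46 + (150 - 127*(-83))) = 1/(46 + (150 + 10541)) = 1/(46 + 10691) = 1/10737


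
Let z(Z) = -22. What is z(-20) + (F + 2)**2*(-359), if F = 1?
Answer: -3253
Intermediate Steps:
z(-20) + (F + 2)**2*(-359) = -22 + (1 + 2)**2*(-359) = -22 + 3**2*(-359) = -22 + 9*(-359) = -22 - 3231 = -3253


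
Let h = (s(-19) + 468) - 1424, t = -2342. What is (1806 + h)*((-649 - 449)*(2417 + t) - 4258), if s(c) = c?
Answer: -71971248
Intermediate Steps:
h = -975 (h = (-19 + 468) - 1424 = 449 - 1424 = -975)
(1806 + h)*((-649 - 449)*(2417 + t) - 4258) = (1806 - 975)*((-649 - 449)*(2417 - 2342) - 4258) = 831*(-1098*75 - 4258) = 831*(-82350 - 4258) = 831*(-86608) = -71971248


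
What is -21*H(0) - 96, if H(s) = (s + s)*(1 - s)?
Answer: -96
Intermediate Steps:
H(s) = 2*s*(1 - s) (H(s) = (2*s)*(1 - s) = 2*s*(1 - s))
-21*H(0) - 96 = -42*0*(1 - 1*0) - 96 = -42*0*(1 + 0) - 96 = -42*0 - 96 = -21*0 - 96 = 0 - 96 = -96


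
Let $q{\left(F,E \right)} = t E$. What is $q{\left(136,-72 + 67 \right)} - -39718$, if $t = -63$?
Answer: $40033$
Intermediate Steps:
$q{\left(F,E \right)} = - 63 E$
$q{\left(136,-72 + 67 \right)} - -39718 = - 63 \left(-72 + 67\right) - -39718 = \left(-63\right) \left(-5\right) + 39718 = 315 + 39718 = 40033$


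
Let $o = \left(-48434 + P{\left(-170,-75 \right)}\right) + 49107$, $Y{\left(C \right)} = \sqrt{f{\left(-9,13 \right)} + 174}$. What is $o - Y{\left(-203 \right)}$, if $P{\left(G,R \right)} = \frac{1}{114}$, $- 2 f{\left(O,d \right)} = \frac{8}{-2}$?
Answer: $\frac{76723}{114} - 4 \sqrt{11} \approx 659.74$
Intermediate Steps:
$f{\left(O,d \right)} = 2$ ($f{\left(O,d \right)} = - \frac{8 \frac{1}{-2}}{2} = - \frac{8 \left(- \frac{1}{2}\right)}{2} = \left(- \frac{1}{2}\right) \left(-4\right) = 2$)
$P{\left(G,R \right)} = \frac{1}{114}$
$Y{\left(C \right)} = 4 \sqrt{11}$ ($Y{\left(C \right)} = \sqrt{2 + 174} = \sqrt{176} = 4 \sqrt{11}$)
$o = \frac{76723}{114}$ ($o = \left(-48434 + \frac{1}{114}\right) + 49107 = - \frac{5521475}{114} + 49107 = \frac{76723}{114} \approx 673.01$)
$o - Y{\left(-203 \right)} = \frac{76723}{114} - 4 \sqrt{11}$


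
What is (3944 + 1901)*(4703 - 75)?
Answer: 27050660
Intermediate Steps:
(3944 + 1901)*(4703 - 75) = 5845*4628 = 27050660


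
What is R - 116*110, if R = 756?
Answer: -12004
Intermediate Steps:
R - 116*110 = 756 - 116*110 = 756 - 12760 = -12004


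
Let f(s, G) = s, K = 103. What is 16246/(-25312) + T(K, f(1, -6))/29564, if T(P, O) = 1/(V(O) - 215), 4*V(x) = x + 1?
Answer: -25755919225/40128872784 ≈ -0.64183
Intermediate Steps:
V(x) = ¼ + x/4 (V(x) = (x + 1)/4 = (1 + x)/4 = ¼ + x/4)
T(P, O) = 1/(-859/4 + O/4) (T(P, O) = 1/((¼ + O/4) - 215) = 1/(-859/4 + O/4))
16246/(-25312) + T(K, f(1, -6))/29564 = 16246/(-25312) + (4/(-859 + 1))/29564 = 16246*(-1/25312) + (4/(-858))*(1/29564) = -8123/12656 + (4*(-1/858))*(1/29564) = -8123/12656 - 2/429*1/29564 = -8123/12656 - 1/6341478 = -25755919225/40128872784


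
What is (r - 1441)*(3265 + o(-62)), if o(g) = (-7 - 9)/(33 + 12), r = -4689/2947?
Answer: -89222368892/18945 ≈ -4.7095e+6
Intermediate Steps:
r = -4689/2947 (r = -4689*1/2947 = -4689/2947 ≈ -1.5911)
o(g) = -16/45
(r - 1441)*(3265 + o(-62)) = (-4689/2947 - 1441)*(3265 - 16/45) = -4251316/2947*146909/45 = -89222368892/18945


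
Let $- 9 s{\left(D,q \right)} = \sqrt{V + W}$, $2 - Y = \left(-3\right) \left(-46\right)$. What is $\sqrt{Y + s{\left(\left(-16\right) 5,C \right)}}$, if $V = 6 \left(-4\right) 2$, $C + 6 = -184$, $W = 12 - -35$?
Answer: $\frac{\sqrt{-1224 - i}}{3} \approx 0.0047638 - 11.662 i$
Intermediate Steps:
$W = 47$ ($W = 12 + 35 = 47$)
$C = -190$ ($C = -6 - 184 = -190$)
$V = -48$ ($V = \left(-24\right) 2 = -48$)
$Y = -136$ ($Y = 2 - \left(-3\right) \left(-46\right) = 2 - 138 = -136$)
$s{\left(D,q \right)} = - \frac{i}{9}$ ($s{\left(D,q \right)} = - \frac{\sqrt{-48 + 47}}{9} = - \frac{\sqrt{-1}}{9} = - \frac{i}{9}$)
$\sqrt{Y + s{\left(\left(-16\right) 5,C \right)}} = \sqrt{-136 - \frac{i}{9}}$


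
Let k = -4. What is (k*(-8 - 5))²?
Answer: 2704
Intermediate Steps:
(k*(-8 - 5))² = (-4*(-8 - 5))² = (-4*(-13))² = 52² = 2704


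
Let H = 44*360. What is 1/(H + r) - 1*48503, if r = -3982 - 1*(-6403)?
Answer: -885713282/18261 ≈ -48503.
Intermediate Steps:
r = 2421 (r = -3982 + 6403 = 2421)
H = 15840
1/(H + r) - 1*48503 = 1/(15840 + 2421) - 1*48503 = 1/18261 - 48503 = -885713282/18261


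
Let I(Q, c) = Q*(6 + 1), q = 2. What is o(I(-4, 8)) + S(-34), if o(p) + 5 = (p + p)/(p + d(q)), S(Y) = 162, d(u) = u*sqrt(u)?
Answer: 15425/97 + 14*sqrt(2)/97 ≈ 159.22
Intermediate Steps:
d(u) = u**(3/2)
I(Q, c) = 7*Q (I(Q, c) = Q*7 = 7*Q)
o(p) = -5 + 2*p/(p + 2*sqrt(2)) (o(p) = -5 + (p + p)/(p + 2**(3/2)) = -5 + (2*p)/(p + 2*sqrt(2)) = -5 + 2*p/(p + 2*sqrt(2)))
o(I(-4, 8)) + S(-34) = (-10*sqrt(2) - 21*(-4))/(7*(-4) + 2*sqrt(2)) + 162 = (-10*sqrt(2) - 3*(-28))/(-28 + 2*sqrt(2)) + 162 = (-10*sqrt(2) + 84)/(-28 + 2*sqrt(2)) + 162 = (84 - 10*sqrt(2))/(-28 + 2*sqrt(2)) + 162 = 162 + (84 - 10*sqrt(2))/(-28 + 2*sqrt(2))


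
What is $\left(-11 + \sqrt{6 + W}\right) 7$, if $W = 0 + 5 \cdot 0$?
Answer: $-77 + 7 \sqrt{6} \approx -59.854$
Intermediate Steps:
$W = 0$ ($W = 0 + 0 = 0$)
$\left(-11 + \sqrt{6 + W}\right) 7 = \left(-11 + \sqrt{6 + 0}\right) 7 = \left(-11 + \sqrt{6}\right) 7 = -77 + 7 \sqrt{6}$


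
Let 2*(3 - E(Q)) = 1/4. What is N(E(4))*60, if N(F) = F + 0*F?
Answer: 345/2 ≈ 172.50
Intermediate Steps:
E(Q) = 23/8 (E(Q) = 3 - ½/4 = 3 - ½*¼ = 3 - ⅛ = 23/8)
N(F) = F (N(F) = F + 0 = F)
N(E(4))*60 = (23/8)*60 = 345/2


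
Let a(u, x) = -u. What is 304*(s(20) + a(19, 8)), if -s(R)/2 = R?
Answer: -17936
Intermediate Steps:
s(R) = -2*R
304*(s(20) + a(19, 8)) = 304*(-2*20 - 1*19) = 304*(-40 - 19) = 304*(-59) = -17936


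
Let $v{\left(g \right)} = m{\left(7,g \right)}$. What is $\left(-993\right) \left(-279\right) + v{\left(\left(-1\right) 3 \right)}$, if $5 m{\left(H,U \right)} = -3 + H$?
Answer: $\frac{1385239}{5} \approx 2.7705 \cdot 10^{5}$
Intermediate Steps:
$m{\left(H,U \right)} = - \frac{3}{5} + \frac{H}{5}$ ($m{\left(H,U \right)} = \frac{-3 + H}{5} = - \frac{3}{5} + \frac{H}{5}$)
$v{\left(g \right)} = \frac{4}{5}$ ($v{\left(g \right)} = - \frac{3}{5} + \frac{1}{5} \cdot 7 = - \frac{3}{5} + \frac{7}{5} = \frac{4}{5}$)
$\left(-993\right) \left(-279\right) + v{\left(\left(-1\right) 3 \right)} = \left(-993\right) \left(-279\right) + \frac{4}{5} = 277047 + \frac{4}{5} = \frac{1385239}{5}$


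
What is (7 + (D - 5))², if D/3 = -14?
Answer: 1600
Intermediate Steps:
D = -42 (D = 3*(-14) = -42)
(7 + (D - 5))² = (7 + (-42 - 5))² = (7 - 47)² = (-40)² = 1600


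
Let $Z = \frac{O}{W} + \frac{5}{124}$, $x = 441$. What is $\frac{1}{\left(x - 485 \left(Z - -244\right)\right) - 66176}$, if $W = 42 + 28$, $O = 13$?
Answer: $- \frac{868}{159872257} \approx -5.4293 \cdot 10^{-6}$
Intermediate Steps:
$W = 70$
$Z = \frac{981}{4340}$ ($Z = \frac{13}{70} + \frac{5}{124} = \frac{981}{4340} \approx 0.22604$)
$\frac{1}{\left(x - 485 \left(Z - -244\right)\right) - 66176} = \frac{1}{\left(441 - 485 \left(\frac{981}{4340} - -244\right)\right) - 66176} = \frac{1}{\left(441 - 485 \left(\frac{981}{4340} + 244\right)\right) - 66176} = \frac{1}{\left(441 - \frac{102814277}{868}\right) - 66176} = \frac{1}{- \frac{102431489}{868} - 66176} = \frac{1}{- \frac{159872257}{868}} = - \frac{868}{159872257}$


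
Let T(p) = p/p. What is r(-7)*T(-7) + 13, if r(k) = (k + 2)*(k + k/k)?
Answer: 43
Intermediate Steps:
T(p) = 1
r(k) = (1 + k)*(2 + k) (r(k) = (2 + k)*(k + 1) = (2 + k)*(1 + k) = (1 + k)*(2 + k))
r(-7)*T(-7) + 13 = (2 + (-7)² + 3*(-7))*1 + 13 = (2 + 49 - 21)*1 + 13 = 30*1 + 13 = 30 + 13 = 43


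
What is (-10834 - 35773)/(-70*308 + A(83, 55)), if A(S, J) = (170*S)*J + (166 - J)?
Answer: -46607/754601 ≈ -0.061764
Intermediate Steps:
A(S, J) = 166 - J + 170*J*S (A(S, J) = 170*J*S + (166 - J) = 166 - J + 170*J*S)
(-10834 - 35773)/(-70*308 + A(83, 55)) = (-10834 - 35773)/(-70*308 + (166 - 1*55 + 170*55*83)) = -46607/(-21560 + (166 - 55 + 776050)) = -46607/(-21560 + 776161) = -46607/754601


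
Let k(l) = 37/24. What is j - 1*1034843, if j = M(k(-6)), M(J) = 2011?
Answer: -1032832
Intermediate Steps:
k(l) = 37/24 (k(l) = 37*(1/24) = 37/24)
j = 2011
j - 1*1034843 = 2011 - 1*1034843 = 2011 - 1034843 = -1032832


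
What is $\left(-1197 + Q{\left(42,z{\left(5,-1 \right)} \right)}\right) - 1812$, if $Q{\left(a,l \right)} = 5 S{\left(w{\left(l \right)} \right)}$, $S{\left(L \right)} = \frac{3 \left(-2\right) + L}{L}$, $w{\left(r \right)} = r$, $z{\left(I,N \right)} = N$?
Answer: $-2974$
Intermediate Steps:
$S{\left(L \right)} = \frac{-6 + L}{L}$
$Q{\left(a,l \right)} = \frac{5 \left(-6 + l\right)}{l}$ ($Q{\left(a,l \right)} = 5 \frac{-6 + l}{l} = \frac{5 \left(-6 + l\right)}{l}$)
$\left(-1197 + Q{\left(42,z{\left(5,-1 \right)} \right)}\right) - 1812 = \left(-1197 - \left(-5 + \frac{30}{-1}\right)\right) - 1812 = \left(-1197 + \left(5 - -30\right)\right) - 1812 = \left(-1197 + \left(5 + 30\right)\right) - 1812 = \left(-1197 + 35\right) - 1812 = -1162 - 1812 = -2974$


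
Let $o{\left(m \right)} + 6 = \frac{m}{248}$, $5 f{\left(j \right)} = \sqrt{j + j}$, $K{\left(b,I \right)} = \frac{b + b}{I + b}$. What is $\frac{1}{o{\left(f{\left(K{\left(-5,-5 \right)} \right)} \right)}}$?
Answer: $- \frac{4612800}{27676799} - \frac{620 \sqrt{2}}{27676799} \approx -0.1667$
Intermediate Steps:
$K{\left(b,I \right)} = \frac{2 b}{I + b}$
$f{\left(j \right)} = \frac{\sqrt{2} \sqrt{j}}{5}$ ($f{\left(j \right)} = \frac{\sqrt{j + j}}{5} = \frac{\sqrt{2 j}}{5} = \frac{\sqrt{2} \sqrt{j}}{5}$)
$o{\left(m \right)} = -6 + \frac{m}{248}$
$\frac{1}{o{\left(f{\left(K{\left(-5,-5 \right)} \right)} \right)}} = \frac{1}{-6 + \frac{\frac{1}{5} \sqrt{2} \sqrt{2 \left(-5\right) \frac{1}{-5 - 5}}}{248}} = \frac{1}{-6 + \frac{\frac{1}{5} \sqrt{2} \sqrt{2 \left(-5\right) \frac{1}{-10}}}{248}} = \frac{1}{-6 + \frac{\frac{1}{5} \sqrt{2} \sqrt{2 \left(-5\right) \left(- \frac{1}{10}\right)}}{248}} = \frac{1}{-6 + \frac{\frac{1}{5} \sqrt{2} \sqrt{1}}{248}} = \frac{1}{-6 + \frac{\frac{1}{5} \sqrt{2} \cdot 1}{248}} = \frac{1}{-6 + \frac{\frac{1}{5} \sqrt{2}}{248}} = \frac{1}{-6 + \frac{\sqrt{2}}{1240}}$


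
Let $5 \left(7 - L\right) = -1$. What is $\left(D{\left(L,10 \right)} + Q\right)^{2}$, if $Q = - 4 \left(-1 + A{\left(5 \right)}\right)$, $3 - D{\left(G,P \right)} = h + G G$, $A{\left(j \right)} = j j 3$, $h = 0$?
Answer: $\frac{74321641}{625} \approx 1.1891 \cdot 10^{5}$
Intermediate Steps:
$L = \frac{36}{5}$ ($L = 7 - - \frac{1}{5} = 7 + \frac{1}{5} = \frac{36}{5} \approx 7.2$)
$A{\left(j \right)} = 3 j^{2}$ ($A{\left(j \right)} = j^{2} \cdot 3 = 3 j^{2}$)
$D{\left(G,P \right)} = 3 - G^{2}$ ($D{\left(G,P \right)} = 3 - \left(0 + G G\right) = 3 - \left(0 + G^{2}\right) = 3 - G^{2}$)
$Q = -296$ ($Q = - 4 \left(-1 + 3 \cdot 5^{2}\right) = - 4 \left(-1 + 3 \cdot 25\right) = - 4 \left(-1 + 75\right) = \left(-4\right) 74 = -296$)
$\left(D{\left(L,10 \right)} + Q\right)^{2} = \left(\left(3 - \left(\frac{36}{5}\right)^{2}\right) - 296\right)^{2} = \left(\left(3 - \frac{1296}{25}\right) - 296\right)^{2} = \left(- \frac{1221}{25} - 296\right)^{2} = \left(- \frac{8621}{25}\right)^{2} = \frac{74321641}{625}$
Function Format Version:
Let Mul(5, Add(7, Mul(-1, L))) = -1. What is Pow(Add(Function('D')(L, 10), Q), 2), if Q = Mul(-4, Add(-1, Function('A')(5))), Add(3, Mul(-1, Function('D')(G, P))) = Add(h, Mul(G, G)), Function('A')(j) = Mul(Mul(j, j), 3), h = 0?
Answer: Rational(74321641, 625) ≈ 1.1891e+5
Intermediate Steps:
L = Rational(36, 5) (L = Add(7, Mul(Rational(-1, 5), -1)) = Add(7, Rational(1, 5)) = Rational(36, 5) ≈ 7.2000)
Function('A')(j) = Mul(3, Pow(j, 2)) (Function('A')(j) = Mul(Pow(j, 2), 3) = Mul(3, Pow(j, 2)))
Function('D')(G, P) = Add(3, Mul(-1, Pow(G, 2))) (Function('D')(G, P) = Add(3, Mul(-1, Add(0, Mul(G, G)))) = Add(3, Mul(-1, Add(0, Pow(G, 2)))) = Add(3, Mul(-1, Pow(G, 2))))
Q = -296 (Q = Mul(-4, Add(-1, Mul(3, Pow(5, 2)))) = Mul(-4, Add(-1, Mul(3, 25))) = Mul(-4, Add(-1, 75)) = Mul(-4, 74) = -296)
Pow(Add(Function('D')(L, 10), Q), 2) = Pow(Add(Add(3, Mul(-1, Pow(Rational(36, 5), 2))), -296), 2) = Pow(Add(Add(3, Mul(-1, Rational(1296, 25))), -296), 2) = Pow(Add(Add(3, Rational(-1296, 25)), -296), 2) = Pow(Add(Rational(-1221, 25), -296), 2) = Pow(Rational(-8621, 25), 2) = Rational(74321641, 625)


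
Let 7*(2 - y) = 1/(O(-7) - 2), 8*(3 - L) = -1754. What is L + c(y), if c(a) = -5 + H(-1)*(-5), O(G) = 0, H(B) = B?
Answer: 889/4 ≈ 222.25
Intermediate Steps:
L = 889/4 (L = 3 - ⅛*(-1754) = 3 + 877/4 = 889/4 ≈ 222.25)
y = 29/14 (y = 2 - 1/(7*(0 - 2)) = 2 - ⅐/(-2) = 2 - ⅐*(-½) = 2 + 1/14 = 29/14 ≈ 2.0714)
c(a) = 0 (c(a) = -5 - 1*(-5) = -5 + 5 = 0)
L + c(y) = 889/4 + 0 = 889/4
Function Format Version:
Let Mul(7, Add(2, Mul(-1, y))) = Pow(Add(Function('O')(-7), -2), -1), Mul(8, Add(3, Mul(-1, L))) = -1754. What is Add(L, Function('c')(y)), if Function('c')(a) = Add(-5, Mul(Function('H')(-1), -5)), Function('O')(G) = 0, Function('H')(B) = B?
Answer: Rational(889, 4) ≈ 222.25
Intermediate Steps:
L = Rational(889, 4) (L = Add(3, Mul(Rational(-1, 8), -1754)) = Add(3, Rational(877, 4)) = Rational(889, 4) ≈ 222.25)
y = Rational(29, 14) (y = Add(2, Mul(Rational(-1, 7), Pow(Add(0, -2), -1))) = Add(2, Mul(Rational(-1, 7), Pow(-2, -1))) = Add(2, Mul(Rational(-1, 7), Rational(-1, 2))) = Add(2, Rational(1, 14)) = Rational(29, 14) ≈ 2.0714)
Function('c')(a) = 0 (Function('c')(a) = Add(-5, Mul(-1, -5)) = Add(-5, 5) = 0)
Add(L, Function('c')(y)) = Add(Rational(889, 4), 0) = Rational(889, 4)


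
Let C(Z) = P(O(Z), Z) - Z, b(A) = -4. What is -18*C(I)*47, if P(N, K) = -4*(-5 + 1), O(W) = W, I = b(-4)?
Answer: -16920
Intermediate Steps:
I = -4
P(N, K) = 16 (P(N, K) = -4*(-4) = 16)
C(Z) = 16 - Z
-18*C(I)*47 = -18*(16 - 1*(-4))*47 = -18*(16 + 4)*47 = -18*20*47 = -360*47 = -16920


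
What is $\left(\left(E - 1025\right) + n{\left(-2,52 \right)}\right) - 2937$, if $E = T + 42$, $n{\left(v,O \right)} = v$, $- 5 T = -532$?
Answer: $- \frac{19078}{5} \approx -3815.6$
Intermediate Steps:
$T = \frac{532}{5}$ ($T = \left(- \frac{1}{5}\right) \left(-532\right) = \frac{532}{5} \approx 106.4$)
$E = \frac{742}{5}$ ($E = \frac{532}{5} + 42 = \frac{742}{5} \approx 148.4$)
$\left(\left(E - 1025\right) + n{\left(-2,52 \right)}\right) - 2937 = \left(\left(\frac{742}{5} - 1025\right) - 2\right) - 2937 = \left(- \frac{4383}{5} - 2\right) - 2937 = - \frac{4393}{5} - 2937 = - \frac{19078}{5}$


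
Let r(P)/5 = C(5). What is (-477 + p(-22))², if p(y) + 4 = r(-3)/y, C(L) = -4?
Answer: 27888961/121 ≈ 2.3049e+5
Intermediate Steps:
r(P) = -20 (r(P) = 5*(-4) = -20)
p(y) = -4 - 20/y
(-477 + p(-22))² = (-477 + (-4 - 20/(-22)))² = (-477 + (-4 - 20*(-1/22)))² = (-477 + (-4 + 10/11))² = (-477 - 34/11)² = (-5281/11)² = 27888961/121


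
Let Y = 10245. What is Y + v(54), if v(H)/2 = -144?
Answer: 9957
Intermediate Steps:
v(H) = -288 (v(H) = 2*(-144) = -288)
Y + v(54) = 10245 - 288 = 9957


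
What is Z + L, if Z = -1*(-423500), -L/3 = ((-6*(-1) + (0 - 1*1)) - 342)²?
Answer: 82793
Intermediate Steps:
L = -340707 (L = -3*((-6*(-1) + (0 - 1*1)) - 342)² = -3*((6 + (0 - 1)) - 342)² = -3*((6 - 1) - 342)² = -3*(5 - 342)² = -3*(-337)² = -3*113569 = -340707)
Z = 423500
Z + L = 423500 - 340707 = 82793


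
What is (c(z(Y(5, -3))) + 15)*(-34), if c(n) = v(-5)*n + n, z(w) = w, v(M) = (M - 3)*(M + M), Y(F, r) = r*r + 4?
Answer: -36312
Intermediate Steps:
Y(F, r) = 4 + r² (Y(F, r) = r² + 4 = 4 + r²)
v(M) = 2*M*(-3 + M) (v(M) = (-3 + M)*(2*M) = 2*M*(-3 + M))
c(n) = 81*n (c(n) = (2*(-5)*(-3 - 5))*n + n = (2*(-5)*(-8))*n + n = 80*n + n = 81*n)
(c(z(Y(5, -3))) + 15)*(-34) = (81*(4 + (-3)²) + 15)*(-34) = (81*(4 + 9) + 15)*(-34) = (81*13 + 15)*(-34) = (1053 + 15)*(-34) = 1068*(-34) = -36312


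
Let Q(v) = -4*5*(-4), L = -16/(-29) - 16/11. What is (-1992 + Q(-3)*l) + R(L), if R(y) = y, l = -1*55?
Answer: -2039336/319 ≈ -6392.9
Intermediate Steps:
L = -288/319 (L = -16*(-1/29) - 16*1/11 = 16/29 - 16/11 = -288/319 ≈ -0.90282)
l = -55
Q(v) = 80 (Q(v) = -20*(-4) = 80)
(-1992 + Q(-3)*l) + R(L) = (-1992 + 80*(-55)) - 288/319 = (-1992 - 4400) - 288/319 = -6392 - 288/319 = -2039336/319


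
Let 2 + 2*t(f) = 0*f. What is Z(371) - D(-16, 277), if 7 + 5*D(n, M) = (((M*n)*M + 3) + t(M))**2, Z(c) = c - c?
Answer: -1507153986237/5 ≈ -3.0143e+11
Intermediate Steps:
t(f) = -1 (t(f) = -1 + (0*f)/2 = -1 + (1/2)*0 = -1 + 0 = -1)
Z(c) = 0
D(n, M) = -7/5 + (2 + n*M**2)**2/5 (D(n, M) = -7/5 + (((M*n)*M + 3) - 1)**2/5 = -7/5 + ((n*M**2 + 3) - 1)**2/5 = -7/5 + ((3 + n*M**2) - 1)**2/5 = -7/5 + (2 + n*M**2)**2/5)
Z(371) - D(-16, 277) = 0 - (-7/5 + (2 - 16*277**2)**2/5) = 0 - (-7/5 + (2 - 16*76729)**2/5) = 0 - (-7/5 + (2 - 1227664)**2/5) = 0 - (-7/5 + (1/5)*(-1227662)**2) = 0 - (-7/5 + (1/5)*1507153986244) = 0 - (-7/5 + 1507153986244/5) = 0 - 1*1507153986237/5 = 0 - 1507153986237/5 = -1507153986237/5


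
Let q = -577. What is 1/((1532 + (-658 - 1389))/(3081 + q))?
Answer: -2504/515 ≈ -4.8621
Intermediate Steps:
1/((1532 + (-658 - 1389))/(3081 + q)) = 1/((1532 + (-658 - 1389))/(3081 - 577)) = 1/((1532 - 2047)/2504) = 1/(-515*1/2504) = 1/(-515/2504) = -2504/515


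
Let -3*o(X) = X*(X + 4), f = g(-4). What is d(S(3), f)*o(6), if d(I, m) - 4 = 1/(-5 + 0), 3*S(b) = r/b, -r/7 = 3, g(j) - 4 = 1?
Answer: -76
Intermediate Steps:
g(j) = 5 (g(j) = 4 + 1 = 5)
f = 5
r = -21 (r = -7*3 = -21)
S(b) = -7/b (S(b) = (-21/b)/3 = -7/b)
d(I, m) = 19/5 (d(I, m) = 4 + 1/(-5 + 0) = 4 + 1/(-5) = 4 - 1/5 = 19/5)
o(X) = -X*(4 + X)/3 (o(X) = -X*(X + 4)/3 = -X*(4 + X)/3)
d(S(3), f)*o(6) = 19*(-1/3*6*(4 + 6))/5 = 19*(-1/3*6*10)/5 = (19/5)*(-20) = -76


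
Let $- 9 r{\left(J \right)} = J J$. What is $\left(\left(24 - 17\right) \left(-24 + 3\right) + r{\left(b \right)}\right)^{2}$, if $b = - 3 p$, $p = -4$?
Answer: $26569$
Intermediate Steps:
$b = 12$ ($b = \left(-3\right) \left(-4\right) = 12$)
$r{\left(J \right)} = - \frac{J^{2}}{9}$ ($r{\left(J \right)} = - \frac{J J}{9} = - \frac{J^{2}}{9}$)
$\left(\left(24 - 17\right) \left(-24 + 3\right) + r{\left(b \right)}\right)^{2} = \left(\left(24 - 17\right) \left(-24 + 3\right) - \frac{12^{2}}{9}\right)^{2} = \left(7 \left(-21\right) - 16\right)^{2} = \left(-147 - 16\right)^{2} = \left(-163\right)^{2} = 26569$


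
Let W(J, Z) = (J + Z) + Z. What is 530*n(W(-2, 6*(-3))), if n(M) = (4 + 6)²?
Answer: 53000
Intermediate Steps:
W(J, Z) = J + 2*Z
n(M) = 100 (n(M) = 10² = 100)
530*n(W(-2, 6*(-3))) = 530*100 = 53000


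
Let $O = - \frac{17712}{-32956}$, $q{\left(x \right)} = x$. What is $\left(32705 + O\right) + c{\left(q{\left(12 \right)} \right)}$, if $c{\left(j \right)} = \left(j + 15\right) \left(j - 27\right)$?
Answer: $\frac{266124128}{8239} \approx 32301.0$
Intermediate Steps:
$O = \frac{4428}{8239}$ ($O = \left(-17712\right) \left(- \frac{1}{32956}\right) = \frac{4428}{8239} \approx 0.53744$)
$c{\left(j \right)} = \left(-27 + j\right) \left(15 + j\right)$ ($c{\left(j \right)} = \left(15 + j\right) \left(-27 + j\right) = \left(-27 + j\right) \left(15 + j\right)$)
$\left(32705 + O\right) + c{\left(q{\left(12 \right)} \right)} = \left(32705 + \frac{4428}{8239}\right) - \left(549 - 144\right) = \frac{269460923}{8239} - 405 = \frac{266124128}{8239}$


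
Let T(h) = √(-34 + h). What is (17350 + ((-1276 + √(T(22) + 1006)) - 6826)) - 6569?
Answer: 2679 + √(1006 + 2*I*√3) ≈ 2710.7 + 0.054609*I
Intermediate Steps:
(17350 + ((-1276 + √(T(22) + 1006)) - 6826)) - 6569 = (17350 + ((-1276 + √(√(-34 + 22) + 1006)) - 6826)) - 6569 = (17350 + ((-1276 + √(√(-12) + 1006)) - 6826)) - 6569 = (17350 + ((-1276 + √(2*I*√3 + 1006)) - 6826)) - 6569 = (17350 + ((-1276 + √(1006 + 2*I*√3)) - 6826)) - 6569 = (17350 + (-8102 + √(1006 + 2*I*√3))) - 6569 = (9248 + √(1006 + 2*I*√3)) - 6569 = 2679 + √(1006 + 2*I*√3)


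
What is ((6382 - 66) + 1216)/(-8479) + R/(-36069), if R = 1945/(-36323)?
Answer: -9867914958029/11108628619473 ≈ -0.88831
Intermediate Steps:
R = -1945/36323 (R = 1945*(-1/36323) = -1945/36323 ≈ -0.053547)
((6382 - 66) + 1216)/(-8479) + R/(-36069) = ((6382 - 66) + 1216)/(-8479) - 1945/36323/(-36069) = (6316 + 1216)*(-1/8479) - 1945/36323*(-1/36069) = 7532*(-1/8479) + 1945/1310134287 = -7532/8479 + 1945/1310134287 = -9867914958029/11108628619473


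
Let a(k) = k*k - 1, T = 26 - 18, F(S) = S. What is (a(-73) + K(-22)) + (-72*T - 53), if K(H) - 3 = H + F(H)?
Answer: 4658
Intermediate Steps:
T = 8
K(H) = 3 + 2*H (K(H) = 3 + (H + H) = 3 + 2*H)
a(k) = -1 + k² (a(k) = k² - 1 = -1 + k²)
(a(-73) + K(-22)) + (-72*T - 53) = ((-1 + (-73)²) + (3 + 2*(-22))) + (-72*8 - 53) = ((-1 + 5329) + (3 - 44)) + (-576 - 53) = (5328 - 41) - 629 = 5287 - 629 = 4658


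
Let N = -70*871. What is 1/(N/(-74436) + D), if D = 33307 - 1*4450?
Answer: 37218/1074030311 ≈ 3.4653e-5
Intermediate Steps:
N = -60970
D = 28857 (D = 33307 - 4450 = 28857)
1/(N/(-74436) + D) = 1/(-60970/(-74436) + 28857) = 1/(-60970*(-1/74436) + 28857) = 1/(30485/37218 + 28857) = 1/(1074030311/37218) = 37218/1074030311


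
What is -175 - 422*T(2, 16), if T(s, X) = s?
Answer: -1019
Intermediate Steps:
-175 - 422*T(2, 16) = -175 - 422*2 = -175 - 844 = -1019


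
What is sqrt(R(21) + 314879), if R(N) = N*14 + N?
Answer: sqrt(315194) ≈ 561.42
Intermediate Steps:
R(N) = 15*N (R(N) = 14*N + N = 15*N)
sqrt(R(21) + 314879) = sqrt(15*21 + 314879) = sqrt(315 + 314879) = sqrt(315194)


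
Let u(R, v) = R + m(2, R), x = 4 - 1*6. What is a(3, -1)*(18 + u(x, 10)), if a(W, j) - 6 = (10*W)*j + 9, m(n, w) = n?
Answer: -270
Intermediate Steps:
x = -2 (x = 4 - 6 = -2)
a(W, j) = 15 + 10*W*j (a(W, j) = 6 + ((10*W)*j + 9) = 6 + (10*W*j + 9) = 6 + (9 + 10*W*j) = 15 + 10*W*j)
u(R, v) = 2 + R (u(R, v) = R + 2 = 2 + R)
a(3, -1)*(18 + u(x, 10)) = (15 + 10*3*(-1))*(18 + (2 - 2)) = (15 - 30)*(18 + 0) = -15*18 = -270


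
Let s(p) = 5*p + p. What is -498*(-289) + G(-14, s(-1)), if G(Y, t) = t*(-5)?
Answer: 143952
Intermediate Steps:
s(p) = 6*p
G(Y, t) = -5*t
-498*(-289) + G(-14, s(-1)) = -498*(-289) - 30*(-1) = 143922 - 5*(-6) = 143922 + 30 = 143952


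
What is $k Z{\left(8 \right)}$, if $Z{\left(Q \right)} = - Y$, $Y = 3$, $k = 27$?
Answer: $-81$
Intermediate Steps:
$Z{\left(Q \right)} = -3$ ($Z{\left(Q \right)} = \left(-1\right) 3 = -3$)
$k Z{\left(8 \right)} = 27 \left(-3\right) = -81$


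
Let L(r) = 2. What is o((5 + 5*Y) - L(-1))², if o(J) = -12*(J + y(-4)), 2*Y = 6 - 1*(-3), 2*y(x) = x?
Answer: 79524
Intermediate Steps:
y(x) = x/2
Y = 9/2 (Y = (6 - 1*(-3))/2 = (6 + 3)/2 = (½)*9 = 9/2 ≈ 4.5000)
o(J) = 24 - 12*J (o(J) = -12*(J + (½)*(-4)) = -12*(J - 2) = -12*(-2 + J) = 24 - 12*J)
o((5 + 5*Y) - L(-1))² = (24 - 12*((5 + 5*(9/2)) - 1*2))² = (24 - 12*((5 + 45/2) - 2))² = (24 - 12*(55/2 - 2))² = (24 - 12*51/2)² = (24 - 306)² = (-282)² = 79524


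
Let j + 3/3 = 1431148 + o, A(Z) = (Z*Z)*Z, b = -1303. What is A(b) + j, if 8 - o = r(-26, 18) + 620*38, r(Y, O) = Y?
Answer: -2210837506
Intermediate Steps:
o = -23526 (o = 8 - (-26 + 620*38) = 8 - (-26 + 23560) = 8 - 1*23534 = 8 - 23534 = -23526)
A(Z) = Z³ (A(Z) = Z²*Z = Z³)
j = 1407621 (j = -1 + (1431148 - 23526) = -1 + 1407622 = 1407621)
A(b) + j = (-1303)³ + 1407621 = -2212245127 + 1407621 = -2210837506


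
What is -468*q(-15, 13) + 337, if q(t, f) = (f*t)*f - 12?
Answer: 1192333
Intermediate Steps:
q(t, f) = -12 + t*f² (q(t, f) = t*f² - 12 = -12 + t*f²)
-468*q(-15, 13) + 337 = -468*(-12 - 15*13²) + 337 = -468*(-12 - 15*169) + 337 = -468*(-12 - 2535) + 337 = -468*(-2547) + 337 = 1191996 + 337 = 1192333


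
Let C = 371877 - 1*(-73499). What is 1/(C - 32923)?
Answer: 1/412453 ≈ 2.4245e-6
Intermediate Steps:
C = 445376 (C = 371877 + 73499 = 445376)
1/(C - 32923) = 1/(445376 - 32923) = 1/412453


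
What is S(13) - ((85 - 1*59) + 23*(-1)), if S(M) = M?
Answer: 10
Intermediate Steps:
S(13) - ((85 - 1*59) + 23*(-1)) = 13 - ((85 - 1*59) + 23*(-1)) = 13 - ((85 - 59) - 23) = 13 - (26 - 23) = 13 - 1*3 = 13 - 3 = 10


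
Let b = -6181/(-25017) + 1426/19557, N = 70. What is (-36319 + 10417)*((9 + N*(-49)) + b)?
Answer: 1605533786744140/18120647 ≈ 8.8602e+7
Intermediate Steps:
b = 52185353/163085823 (b = -6181*(-1/25017) + 1426*(1/19557) = 6181/25017 + 1426/19557 = 52185353/163085823 ≈ 0.31999)
(-36319 + 10417)*((9 + N*(-49)) + b) = (-36319 + 10417)*((9 + 70*(-49)) + 52185353/163085823) = -25902*((9 - 3430) + 52185353/163085823) = -25902*(-3421 + 52185353/163085823) = -25902*(-557864415130/163085823) = 1605533786744140/18120647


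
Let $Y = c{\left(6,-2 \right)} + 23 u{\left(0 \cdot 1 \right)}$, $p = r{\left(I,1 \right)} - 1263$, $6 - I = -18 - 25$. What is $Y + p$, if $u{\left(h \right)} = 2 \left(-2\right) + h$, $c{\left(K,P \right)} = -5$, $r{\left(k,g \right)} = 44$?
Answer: $-1316$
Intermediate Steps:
$I = 49$ ($I = 6 - \left(-18 - 25\right) = 6 - -43 = 6 + 43 = 49$)
$u{\left(h \right)} = -4 + h$
$p = -1219$ ($p = 44 - 1263 = -1219$)
$Y = -97$ ($Y = -5 + 23 \left(-4 + 0 \cdot 1\right) = -5 + 23 \left(-4 + 0\right) = -5 + 23 \left(-4\right) = -5 - 92 = -97$)
$Y + p = -97 - 1219 = -1316$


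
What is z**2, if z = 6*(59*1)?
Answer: 125316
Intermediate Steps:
z = 354 (z = 6*59 = 354)
z**2 = 354**2 = 125316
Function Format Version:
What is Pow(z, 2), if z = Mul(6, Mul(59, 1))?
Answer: 125316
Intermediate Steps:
z = 354 (z = Mul(6, 59) = 354)
Pow(z, 2) = Pow(354, 2) = 125316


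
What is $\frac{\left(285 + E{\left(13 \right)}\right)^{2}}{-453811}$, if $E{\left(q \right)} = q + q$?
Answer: $- \frac{96721}{453811} \approx -0.21313$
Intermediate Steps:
$E{\left(q \right)} = 2 q$
$\frac{\left(285 + E{\left(13 \right)}\right)^{2}}{-453811} = \frac{\left(285 + 2 \cdot 13\right)^{2}}{-453811} = \left(285 + 26\right)^{2} \left(- \frac{1}{453811}\right) = 311^{2} \left(- \frac{1}{453811}\right) = 96721 \left(- \frac{1}{453811}\right) = - \frac{96721}{453811}$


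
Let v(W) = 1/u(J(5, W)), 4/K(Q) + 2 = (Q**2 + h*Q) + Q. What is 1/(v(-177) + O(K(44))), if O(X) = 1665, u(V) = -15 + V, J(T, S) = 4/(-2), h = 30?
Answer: 17/28304 ≈ 0.00060062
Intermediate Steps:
J(T, S) = -2 (J(T, S) = 4*(-1/2) = -2)
K(Q) = 4/(-2 + Q**2 + 31*Q) (K(Q) = 4/(-2 + ((Q**2 + 30*Q) + Q)) = 4/(-2 + (Q**2 + 31*Q)) = 4/(-2 + Q**2 + 31*Q))
v(W) = -1/17 (v(W) = 1/(-15 - 2) = 1/(-17) = -1/17)
1/(v(-177) + O(K(44))) = 1/(-1/17 + 1665) = 1/(28304/17) = 17/28304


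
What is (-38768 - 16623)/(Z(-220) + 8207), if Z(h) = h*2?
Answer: -55391/7767 ≈ -7.1316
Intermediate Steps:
Z(h) = 2*h
(-38768 - 16623)/(Z(-220) + 8207) = (-38768 - 16623)/(2*(-220) + 8207) = -55391/(-440 + 8207) = -55391/7767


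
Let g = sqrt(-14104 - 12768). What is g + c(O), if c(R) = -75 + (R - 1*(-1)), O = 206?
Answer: 132 + 2*I*sqrt(6718) ≈ 132.0 + 163.93*I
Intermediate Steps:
c(R) = -74 + R (c(R) = -75 + (R + 1) = -75 + (1 + R) = -74 + R)
g = 2*I*sqrt(6718) (g = sqrt(-26872) = 2*I*sqrt(6718) ≈ 163.93*I)
g + c(O) = 2*I*sqrt(6718) + (-74 + 206) = 2*I*sqrt(6718) + 132 = 132 + 2*I*sqrt(6718)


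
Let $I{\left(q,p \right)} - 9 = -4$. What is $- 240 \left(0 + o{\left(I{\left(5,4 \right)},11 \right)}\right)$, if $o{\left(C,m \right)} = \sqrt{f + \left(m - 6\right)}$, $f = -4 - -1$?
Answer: $- 240 \sqrt{2} \approx -339.41$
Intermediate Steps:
$I{\left(q,p \right)} = 5$ ($I{\left(q,p \right)} = 9 - 4 = 5$)
$f = -3$ ($f = -4 + 1 = -3$)
$o{\left(C,m \right)} = \sqrt{-9 + m}$ ($o{\left(C,m \right)} = \sqrt{-3 + \left(m - 6\right)} = \sqrt{-3 + \left(-6 + m\right)} = \sqrt{-9 + m}$)
$- 240 \left(0 + o{\left(I{\left(5,4 \right)},11 \right)}\right) = - 240 \left(0 + \sqrt{-9 + 11}\right) = - 240 \left(0 + \sqrt{2}\right) = - 240 \sqrt{2}$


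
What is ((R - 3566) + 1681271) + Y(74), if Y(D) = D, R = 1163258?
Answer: 2841037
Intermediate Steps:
((R - 3566) + 1681271) + Y(74) = ((1163258 - 3566) + 1681271) + 74 = (1159692 + 1681271) + 74 = 2840963 + 74 = 2841037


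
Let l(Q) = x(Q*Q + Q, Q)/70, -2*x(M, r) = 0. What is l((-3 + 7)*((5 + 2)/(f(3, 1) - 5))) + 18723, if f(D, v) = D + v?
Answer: 18723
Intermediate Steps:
x(M, r) = 0 (x(M, r) = -½*0 = 0)
l(Q) = 0 (l(Q) = 0/70 = 0*(1/70) = 0)
l((-3 + 7)*((5 + 2)/(f(3, 1) - 5))) + 18723 = 0 + 18723 = 18723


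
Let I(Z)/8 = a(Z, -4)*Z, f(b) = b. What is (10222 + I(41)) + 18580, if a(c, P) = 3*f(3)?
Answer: 31754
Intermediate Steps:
a(c, P) = 9 (a(c, P) = 3*3 = 9)
I(Z) = 72*Z (I(Z) = 8*(9*Z) = 72*Z)
(10222 + I(41)) + 18580 = (10222 + 72*41) + 18580 = (10222 + 2952) + 18580 = 13174 + 18580 = 31754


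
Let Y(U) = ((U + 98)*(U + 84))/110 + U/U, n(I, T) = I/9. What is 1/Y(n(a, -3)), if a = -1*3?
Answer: 990/74533 ≈ 0.013283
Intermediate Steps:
a = -3
n(I, T) = I/9 (n(I, T) = I*(1/9) = I/9)
Y(U) = 1 + (84 + U)*(98 + U)/110 (Y(U) = ((98 + U)*(84 + U))*(1/110) + 1 = ((84 + U)*(98 + U))*(1/110) + 1 = (84 + U)*(98 + U)/110 + 1 = 1 + (84 + U)*(98 + U)/110)
1/Y(n(a, -3)) = 1/(4171/55 + ((1/9)*(-3))**2/110 + 91*((1/9)*(-3))/55) = 1/(4171/55 + (-1/3)**2/110 + (91/55)*(-1/3)) = 1/(4171/55 + (1/110)*(1/9) - 91/165) = 1/(4171/55 + 1/990 - 91/165) = 1/(74533/990) = 990/74533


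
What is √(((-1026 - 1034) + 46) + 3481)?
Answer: 3*√163 ≈ 38.301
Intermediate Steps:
√(((-1026 - 1034) + 46) + 3481) = √((-2060 + 46) + 3481) = √(-2014 + 3481) = √1467 = 3*√163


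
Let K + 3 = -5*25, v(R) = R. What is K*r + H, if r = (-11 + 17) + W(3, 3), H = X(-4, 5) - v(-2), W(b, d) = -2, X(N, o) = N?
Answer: -514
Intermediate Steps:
H = -2 (H = -4 - 1*(-2) = -4 + 2 = -2)
K = -128 (K = -3 - 5*25 = -3 - 125 = -128)
r = 4 (r = (-11 + 17) - 2 = 6 - 2 = 4)
K*r + H = -128*4 - 2 = -512 - 2 = -514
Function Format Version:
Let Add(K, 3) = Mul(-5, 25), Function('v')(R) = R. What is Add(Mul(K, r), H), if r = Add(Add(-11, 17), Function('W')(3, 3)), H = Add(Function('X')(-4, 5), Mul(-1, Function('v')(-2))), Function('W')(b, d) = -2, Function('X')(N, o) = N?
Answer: -514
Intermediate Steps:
H = -2 (H = Add(-4, Mul(-1, -2)) = Add(-4, 2) = -2)
K = -128 (K = Add(-3, Mul(-5, 25)) = Add(-3, -125) = -128)
r = 4 (r = Add(Add(-11, 17), -2) = Add(6, -2) = 4)
Add(Mul(K, r), H) = Add(Mul(-128, 4), -2) = Add(-512, -2) = -514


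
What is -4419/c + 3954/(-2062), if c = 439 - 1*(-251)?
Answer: -1973373/237130 ≈ -8.3219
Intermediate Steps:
c = 690 (c = 439 + 251 = 690)
-4419/c + 3954/(-2062) = -4419/690 + 3954/(-2062) = -4419*1/690 + 3954*(-1/2062) = -1473/230 - 1977/1031 = -1973373/237130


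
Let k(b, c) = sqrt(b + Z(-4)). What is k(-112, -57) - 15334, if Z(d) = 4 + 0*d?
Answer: -15334 + 6*I*sqrt(3) ≈ -15334.0 + 10.392*I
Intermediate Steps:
Z(d) = 4 (Z(d) = 4 + 0 = 4)
k(b, c) = sqrt(4 + b) (k(b, c) = sqrt(b + 4) = sqrt(4 + b))
k(-112, -57) - 15334 = sqrt(4 - 112) - 15334 = sqrt(-108) - 15334 = 6*I*sqrt(3) - 15334 = -15334 + 6*I*sqrt(3)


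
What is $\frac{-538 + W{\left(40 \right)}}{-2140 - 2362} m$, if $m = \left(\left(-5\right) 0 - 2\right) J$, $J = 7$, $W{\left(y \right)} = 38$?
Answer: $- \frac{3500}{2251} \approx -1.5549$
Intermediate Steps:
$m = -14$ ($m = \left(\left(-5\right) 0 - 2\right) 7 = \left(0 - 2\right) 7 = \left(-2\right) 7 = -14$)
$\frac{-538 + W{\left(40 \right)}}{-2140 - 2362} m = \frac{-538 + 38}{-2140 - 2362} \left(-14\right) = - \frac{500}{-4502} \left(-14\right) = \left(-500\right) \left(- \frac{1}{4502}\right) \left(-14\right) = \frac{250}{2251} \left(-14\right) = - \frac{3500}{2251}$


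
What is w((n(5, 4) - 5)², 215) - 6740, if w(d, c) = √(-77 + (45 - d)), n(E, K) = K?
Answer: -6740 + I*√33 ≈ -6740.0 + 5.7446*I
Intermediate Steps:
w(d, c) = √(-32 - d)
w((n(5, 4) - 5)², 215) - 6740 = √(-32 - (4 - 5)²) - 6740 = √(-32 - 1*(-1)²) - 6740 = √(-32 - 1*1) - 6740 = √(-32 - 1) - 6740 = √(-33) - 6740 = I*√33 - 6740 = -6740 + I*√33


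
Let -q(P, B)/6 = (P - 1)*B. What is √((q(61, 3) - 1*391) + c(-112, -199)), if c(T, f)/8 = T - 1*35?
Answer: I*√2647 ≈ 51.449*I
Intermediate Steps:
q(P, B) = -6*B*(-1 + P) (q(P, B) = -6*(P - 1)*B = -6*(-1 + P)*B = -6*B*(-1 + P))
c(T, f) = -280 + 8*T (c(T, f) = 8*(T - 1*35) = 8*(T - 35) = 8*(-35 + T) = -280 + 8*T)
√((q(61, 3) - 1*391) + c(-112, -199)) = √((6*3*(1 - 1*61) - 1*391) + (-280 + 8*(-112))) = √((6*3*(1 - 61) - 391) + (-280 - 896)) = √((6*3*(-60) - 391) - 1176) = √((-1080 - 391) - 1176) = √(-1471 - 1176) = √(-2647) = I*√2647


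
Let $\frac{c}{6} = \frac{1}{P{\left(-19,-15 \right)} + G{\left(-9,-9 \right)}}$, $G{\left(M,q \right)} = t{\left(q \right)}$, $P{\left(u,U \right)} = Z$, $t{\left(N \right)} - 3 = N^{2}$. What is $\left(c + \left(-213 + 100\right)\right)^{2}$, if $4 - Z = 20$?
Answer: $\frac{14737921}{1156} \approx 12749.0$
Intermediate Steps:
$t{\left(N \right)} = 3 + N^{2}$
$Z = -16$ ($Z = 4 - 20 = -16$)
$P{\left(u,U \right)} = -16$
$G{\left(M,q \right)} = 3 + q^{2}$
$c = \frac{3}{34}$ ($c = \frac{6}{-16 + \left(3 + \left(-9\right)^{2}\right)} = \frac{6}{-16 + \left(3 + 81\right)} = \frac{6}{-16 + 84} = \frac{6}{68} = 6 \cdot \frac{1}{68} = \frac{3}{34} \approx 0.088235$)
$\left(c + \left(-213 + 100\right)\right)^{2} = \left(\frac{3}{34} + \left(-213 + 100\right)\right)^{2} = \left(\frac{3}{34} - 113\right)^{2} = \left(- \frac{3839}{34}\right)^{2} = \frac{14737921}{1156}$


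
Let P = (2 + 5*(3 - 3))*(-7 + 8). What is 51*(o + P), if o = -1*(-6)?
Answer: 408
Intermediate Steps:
o = 6
P = 2 (P = (2 + 5*0)*1 = (2 + 0)*1 = 2*1 = 2)
51*(o + P) = 51*(6 + 2) = 51*8 = 408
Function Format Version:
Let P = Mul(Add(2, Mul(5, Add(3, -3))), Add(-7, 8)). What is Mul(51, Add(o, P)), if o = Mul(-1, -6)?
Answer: 408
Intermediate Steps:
o = 6
P = 2 (P = Mul(Add(2, Mul(5, 0)), 1) = Mul(Add(2, 0), 1) = Mul(2, 1) = 2)
Mul(51, Add(o, P)) = Mul(51, Add(6, 2)) = Mul(51, 8) = 408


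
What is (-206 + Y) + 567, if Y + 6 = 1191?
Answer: 1546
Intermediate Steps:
Y = 1185 (Y = -6 + 1191 = 1185)
(-206 + Y) + 567 = (-206 + 1185) + 567 = 979 + 567 = 1546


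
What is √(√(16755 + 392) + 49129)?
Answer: √(49129 + √17147) ≈ 221.95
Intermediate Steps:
√(√(16755 + 392) + 49129) = √(√17147 + 49129) = √(49129 + √17147)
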